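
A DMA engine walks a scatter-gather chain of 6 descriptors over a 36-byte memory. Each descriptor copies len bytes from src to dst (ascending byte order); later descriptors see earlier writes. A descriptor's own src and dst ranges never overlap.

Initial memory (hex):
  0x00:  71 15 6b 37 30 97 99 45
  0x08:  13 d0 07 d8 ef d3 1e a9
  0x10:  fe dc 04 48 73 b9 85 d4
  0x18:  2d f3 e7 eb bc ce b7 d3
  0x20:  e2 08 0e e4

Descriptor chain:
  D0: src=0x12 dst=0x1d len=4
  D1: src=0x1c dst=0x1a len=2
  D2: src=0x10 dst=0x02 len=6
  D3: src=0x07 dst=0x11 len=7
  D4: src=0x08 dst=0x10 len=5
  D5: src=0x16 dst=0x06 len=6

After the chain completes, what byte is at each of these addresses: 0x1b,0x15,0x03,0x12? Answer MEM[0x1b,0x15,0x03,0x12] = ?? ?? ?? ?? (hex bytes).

MEM[0x1b,0x15,0x03,0x12] = 04 d8 dc 07

#0 dst[0x1d+4] := {0x04,0x48,0x73,0xb9}
#1 dst[0x1a+2] := {0xbc,0x04}
#2 dst[0x02+6] := {0xfe,0xdc,0x04,0x48,0x73,0xb9}
#3 dst[0x11+7] := {0xb9,0x13,0xd0,0x07,0xd8,0xef,0xd3}
#4 dst[0x10+5] := {0x13,0xd0,0x07,0xd8,0xef}
#5 dst[0x06+6] := {0xef,0xd3,0x2d,0xf3,0xbc,0x04}
query mem[0x1b]=0x04, mem[0x15]=0xd8, mem[0x03]=0xdc, mem[0x12]=0x07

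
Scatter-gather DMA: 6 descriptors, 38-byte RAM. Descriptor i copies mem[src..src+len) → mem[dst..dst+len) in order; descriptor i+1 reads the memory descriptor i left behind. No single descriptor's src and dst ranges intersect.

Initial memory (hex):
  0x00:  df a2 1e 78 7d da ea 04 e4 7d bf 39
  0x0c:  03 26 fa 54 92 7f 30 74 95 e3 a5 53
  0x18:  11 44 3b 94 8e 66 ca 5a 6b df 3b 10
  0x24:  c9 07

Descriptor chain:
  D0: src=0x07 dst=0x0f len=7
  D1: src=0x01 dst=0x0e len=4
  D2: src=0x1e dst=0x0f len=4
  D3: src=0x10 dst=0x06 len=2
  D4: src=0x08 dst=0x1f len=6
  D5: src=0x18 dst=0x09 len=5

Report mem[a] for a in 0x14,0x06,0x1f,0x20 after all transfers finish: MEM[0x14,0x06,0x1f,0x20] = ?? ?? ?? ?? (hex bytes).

MEM[0x14,0x06,0x1f,0x20] = 03 5a e4 7d

D0: mem[0x0f..0x15] <- [04 e4 7d bf 39 03 26]
D1: mem[0x0e..0x11] <- [a2 1e 78 7d]
D2: mem[0x0f..0x12] <- [ca 5a 6b df]
D3: mem[0x06..0x07] <- [5a 6b]
D4: mem[0x1f..0x24] <- [e4 7d bf 39 03 26]
D5: mem[0x09..0x0d] <- [11 44 3b 94 8e]
query mem[0x14]=0x03, mem[0x06]=0x5a, mem[0x1f]=0xe4, mem[0x20]=0x7d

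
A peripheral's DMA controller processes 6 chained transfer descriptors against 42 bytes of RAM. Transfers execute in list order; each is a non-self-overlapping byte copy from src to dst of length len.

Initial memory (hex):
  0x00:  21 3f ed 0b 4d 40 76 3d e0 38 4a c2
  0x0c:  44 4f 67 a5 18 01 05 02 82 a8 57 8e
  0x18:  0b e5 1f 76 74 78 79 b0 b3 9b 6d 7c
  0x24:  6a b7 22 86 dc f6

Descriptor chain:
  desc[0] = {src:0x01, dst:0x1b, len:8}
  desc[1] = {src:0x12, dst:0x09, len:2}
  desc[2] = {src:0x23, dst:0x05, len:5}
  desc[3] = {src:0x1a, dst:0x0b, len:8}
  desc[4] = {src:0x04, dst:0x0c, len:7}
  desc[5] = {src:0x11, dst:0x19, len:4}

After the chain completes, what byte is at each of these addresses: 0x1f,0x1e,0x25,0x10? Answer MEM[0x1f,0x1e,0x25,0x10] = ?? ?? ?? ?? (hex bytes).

[0] 0x01->0x1b len=8 : 3f ed 0b 4d 40 76 3d e0
[1] 0x12->0x09 len=2 : 05 02
[2] 0x23->0x05 len=5 : 7c 6a b7 22 86
[3] 0x1a->0x0b len=8 : 1f 3f ed 0b 4d 40 76 3d
[4] 0x04->0x0c len=7 : 4d 7c 6a b7 22 86 02
[5] 0x11->0x19 len=4 : 86 02 02 82
query mem[0x1f]=0x40, mem[0x1e]=0x4d, mem[0x25]=0xb7, mem[0x10]=0x22

MEM[0x1f,0x1e,0x25,0x10] = 40 4d b7 22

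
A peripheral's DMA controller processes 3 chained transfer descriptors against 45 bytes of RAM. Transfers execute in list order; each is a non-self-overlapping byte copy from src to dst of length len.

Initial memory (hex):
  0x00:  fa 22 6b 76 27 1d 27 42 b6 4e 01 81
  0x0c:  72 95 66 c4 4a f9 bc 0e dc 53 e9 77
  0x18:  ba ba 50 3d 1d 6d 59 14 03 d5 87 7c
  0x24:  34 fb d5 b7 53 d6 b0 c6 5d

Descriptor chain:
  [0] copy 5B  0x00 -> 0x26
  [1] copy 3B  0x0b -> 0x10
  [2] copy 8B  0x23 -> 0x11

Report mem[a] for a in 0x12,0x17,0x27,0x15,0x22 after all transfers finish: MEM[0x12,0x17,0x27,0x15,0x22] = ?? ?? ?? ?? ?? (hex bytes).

MEM[0x12,0x17,0x27,0x15,0x22] = 34 76 22 22 87

[0] 0x00->0x26 len=5 : fa 22 6b 76 27
[1] 0x0b->0x10 len=3 : 81 72 95
[2] 0x23->0x11 len=8 : 7c 34 fb fa 22 6b 76 27
query mem[0x12]=0x34, mem[0x17]=0x76, mem[0x27]=0x22, mem[0x15]=0x22, mem[0x22]=0x87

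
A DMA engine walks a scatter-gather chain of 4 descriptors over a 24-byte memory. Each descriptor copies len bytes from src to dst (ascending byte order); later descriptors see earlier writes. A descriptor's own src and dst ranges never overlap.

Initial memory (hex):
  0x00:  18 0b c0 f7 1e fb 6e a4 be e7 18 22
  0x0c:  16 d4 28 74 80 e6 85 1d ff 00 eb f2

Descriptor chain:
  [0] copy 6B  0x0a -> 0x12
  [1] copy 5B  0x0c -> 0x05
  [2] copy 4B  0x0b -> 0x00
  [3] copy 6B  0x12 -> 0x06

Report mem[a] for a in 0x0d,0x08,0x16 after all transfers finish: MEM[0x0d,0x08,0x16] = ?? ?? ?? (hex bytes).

D0: mem[0x12..0x17] <- [18 22 16 d4 28 74]
D1: mem[0x05..0x09] <- [16 d4 28 74 80]
D2: mem[0x00..0x03] <- [22 16 d4 28]
D3: mem[0x06..0x0b] <- [18 22 16 d4 28 74]
query mem[0x0d]=0xd4, mem[0x08]=0x16, mem[0x16]=0x28

MEM[0x0d,0x08,0x16] = d4 16 28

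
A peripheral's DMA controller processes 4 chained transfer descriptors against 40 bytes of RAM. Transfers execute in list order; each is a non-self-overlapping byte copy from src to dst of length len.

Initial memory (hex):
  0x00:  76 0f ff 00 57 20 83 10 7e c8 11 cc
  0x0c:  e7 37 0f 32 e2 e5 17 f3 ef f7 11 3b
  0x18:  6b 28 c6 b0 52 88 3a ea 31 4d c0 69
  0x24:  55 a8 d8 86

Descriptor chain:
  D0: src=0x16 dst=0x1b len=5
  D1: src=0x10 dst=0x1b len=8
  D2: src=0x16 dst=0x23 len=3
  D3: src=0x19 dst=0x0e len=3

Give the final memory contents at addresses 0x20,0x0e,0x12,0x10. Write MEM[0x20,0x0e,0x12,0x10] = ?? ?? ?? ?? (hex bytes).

  after D0: wrote 5B at 0x1b = 113b6b28c6
  after D1: wrote 8B at 0x1b = e2e517f3eff7113b
  after D2: wrote 3B at 0x23 = 113b6b
  after D3: wrote 3B at 0x0e = 28c6e2
query mem[0x20]=0xf7, mem[0x0e]=0x28, mem[0x12]=0x17, mem[0x10]=0xe2

MEM[0x20,0x0e,0x12,0x10] = f7 28 17 e2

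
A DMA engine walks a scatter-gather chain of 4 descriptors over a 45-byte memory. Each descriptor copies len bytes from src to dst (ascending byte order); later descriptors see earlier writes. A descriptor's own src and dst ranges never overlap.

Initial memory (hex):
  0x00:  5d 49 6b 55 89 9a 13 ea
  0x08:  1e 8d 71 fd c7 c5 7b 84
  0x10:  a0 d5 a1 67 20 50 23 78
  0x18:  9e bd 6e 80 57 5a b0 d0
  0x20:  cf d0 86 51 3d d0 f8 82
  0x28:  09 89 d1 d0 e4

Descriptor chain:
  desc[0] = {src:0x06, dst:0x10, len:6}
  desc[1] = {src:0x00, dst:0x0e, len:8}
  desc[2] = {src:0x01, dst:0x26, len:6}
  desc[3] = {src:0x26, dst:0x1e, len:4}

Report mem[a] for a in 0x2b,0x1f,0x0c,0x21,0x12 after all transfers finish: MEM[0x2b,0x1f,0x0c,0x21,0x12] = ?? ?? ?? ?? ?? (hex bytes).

[0] 0x06->0x10 len=6 : 13 ea 1e 8d 71 fd
[1] 0x00->0x0e len=8 : 5d 49 6b 55 89 9a 13 ea
[2] 0x01->0x26 len=6 : 49 6b 55 89 9a 13
[3] 0x26->0x1e len=4 : 49 6b 55 89
query mem[0x2b]=0x13, mem[0x1f]=0x6b, mem[0x0c]=0xc7, mem[0x21]=0x89, mem[0x12]=0x89

MEM[0x2b,0x1f,0x0c,0x21,0x12] = 13 6b c7 89 89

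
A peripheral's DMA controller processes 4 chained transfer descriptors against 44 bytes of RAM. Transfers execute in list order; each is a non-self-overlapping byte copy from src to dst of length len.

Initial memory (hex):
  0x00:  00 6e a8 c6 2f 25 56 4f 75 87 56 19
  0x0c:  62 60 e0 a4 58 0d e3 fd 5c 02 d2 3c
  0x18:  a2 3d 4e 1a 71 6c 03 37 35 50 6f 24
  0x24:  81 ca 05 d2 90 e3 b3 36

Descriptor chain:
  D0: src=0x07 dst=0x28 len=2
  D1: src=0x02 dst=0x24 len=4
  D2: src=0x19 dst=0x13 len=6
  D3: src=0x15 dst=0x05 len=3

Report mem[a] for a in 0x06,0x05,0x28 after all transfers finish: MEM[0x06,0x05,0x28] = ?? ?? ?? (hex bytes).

#0 dst[0x28+2] := {0x4f,0x75}
#1 dst[0x24+4] := {0xa8,0xc6,0x2f,0x25}
#2 dst[0x13+6] := {0x3d,0x4e,0x1a,0x71,0x6c,0x03}
#3 dst[0x05+3] := {0x1a,0x71,0x6c}
query mem[0x06]=0x71, mem[0x05]=0x1a, mem[0x28]=0x4f

MEM[0x06,0x05,0x28] = 71 1a 4f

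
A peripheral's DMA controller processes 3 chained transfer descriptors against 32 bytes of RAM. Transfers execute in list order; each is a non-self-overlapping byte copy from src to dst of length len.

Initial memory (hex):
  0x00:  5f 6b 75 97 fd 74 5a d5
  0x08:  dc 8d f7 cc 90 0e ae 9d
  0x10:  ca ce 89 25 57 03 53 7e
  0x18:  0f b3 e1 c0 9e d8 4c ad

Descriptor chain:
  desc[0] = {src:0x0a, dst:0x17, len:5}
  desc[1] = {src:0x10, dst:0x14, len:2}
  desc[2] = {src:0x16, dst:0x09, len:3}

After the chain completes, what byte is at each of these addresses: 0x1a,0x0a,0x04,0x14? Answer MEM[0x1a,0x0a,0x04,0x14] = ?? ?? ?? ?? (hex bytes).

[0] 0x0a->0x17 len=5 : f7 cc 90 0e ae
[1] 0x10->0x14 len=2 : ca ce
[2] 0x16->0x09 len=3 : 53 f7 cc
query mem[0x1a]=0x0e, mem[0x0a]=0xf7, mem[0x04]=0xfd, mem[0x14]=0xca

MEM[0x1a,0x0a,0x04,0x14] = 0e f7 fd ca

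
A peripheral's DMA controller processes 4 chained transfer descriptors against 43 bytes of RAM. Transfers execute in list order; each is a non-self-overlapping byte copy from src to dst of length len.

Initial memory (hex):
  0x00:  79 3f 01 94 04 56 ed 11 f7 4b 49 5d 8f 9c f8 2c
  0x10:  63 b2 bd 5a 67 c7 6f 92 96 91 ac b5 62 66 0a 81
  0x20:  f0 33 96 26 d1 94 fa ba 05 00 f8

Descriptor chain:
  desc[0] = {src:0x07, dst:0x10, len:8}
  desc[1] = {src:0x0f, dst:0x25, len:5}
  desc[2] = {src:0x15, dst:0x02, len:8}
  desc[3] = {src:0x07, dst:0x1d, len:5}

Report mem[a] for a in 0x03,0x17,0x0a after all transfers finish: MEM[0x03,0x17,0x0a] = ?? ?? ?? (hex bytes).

D0: mem[0x10..0x17] <- [11 f7 4b 49 5d 8f 9c f8]
D1: mem[0x25..0x29] <- [2c 11 f7 4b 49]
D2: mem[0x02..0x09] <- [8f 9c f8 96 91 ac b5 62]
D3: mem[0x1d..0x21] <- [ac b5 62 49 5d]
query mem[0x03]=0x9c, mem[0x17]=0xf8, mem[0x0a]=0x49

MEM[0x03,0x17,0x0a] = 9c f8 49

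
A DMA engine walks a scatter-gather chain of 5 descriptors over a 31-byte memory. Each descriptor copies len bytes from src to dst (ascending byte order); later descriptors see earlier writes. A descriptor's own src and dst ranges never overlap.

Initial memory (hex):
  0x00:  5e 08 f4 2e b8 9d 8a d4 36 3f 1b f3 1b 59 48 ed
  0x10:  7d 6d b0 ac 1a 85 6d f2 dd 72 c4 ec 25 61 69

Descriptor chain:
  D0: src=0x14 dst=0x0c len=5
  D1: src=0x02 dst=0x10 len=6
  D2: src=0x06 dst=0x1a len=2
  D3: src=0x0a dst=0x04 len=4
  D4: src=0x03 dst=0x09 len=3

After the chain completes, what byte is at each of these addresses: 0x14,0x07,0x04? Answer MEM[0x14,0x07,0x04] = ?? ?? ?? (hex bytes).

#0 dst[0x0c+5] := {0x1a,0x85,0x6d,0xf2,0xdd}
#1 dst[0x10+6] := {0xf4,0x2e,0xb8,0x9d,0x8a,0xd4}
#2 dst[0x1a+2] := {0x8a,0xd4}
#3 dst[0x04+4] := {0x1b,0xf3,0x1a,0x85}
#4 dst[0x09+3] := {0x2e,0x1b,0xf3}
query mem[0x14]=0x8a, mem[0x07]=0x85, mem[0x04]=0x1b

MEM[0x14,0x07,0x04] = 8a 85 1b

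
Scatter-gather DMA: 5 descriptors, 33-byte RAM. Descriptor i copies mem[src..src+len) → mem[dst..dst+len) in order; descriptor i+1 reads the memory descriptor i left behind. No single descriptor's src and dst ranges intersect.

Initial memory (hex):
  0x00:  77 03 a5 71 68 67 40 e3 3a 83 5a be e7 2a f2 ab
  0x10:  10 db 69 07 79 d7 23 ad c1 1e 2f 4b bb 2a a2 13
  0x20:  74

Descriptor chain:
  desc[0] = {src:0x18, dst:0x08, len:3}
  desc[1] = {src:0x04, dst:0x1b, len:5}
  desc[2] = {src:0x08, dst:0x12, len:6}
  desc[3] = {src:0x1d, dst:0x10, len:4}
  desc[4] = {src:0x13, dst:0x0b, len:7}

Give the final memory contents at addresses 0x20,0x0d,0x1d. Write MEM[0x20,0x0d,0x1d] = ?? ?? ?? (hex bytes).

MEM[0x20,0x0d,0x1d] = 74 be 40

  after D0: wrote 3B at 0x08 = c11e2f
  after D1: wrote 5B at 0x1b = 686740e3c1
  after D2: wrote 6B at 0x12 = c11e2fbee72a
  after D3: wrote 4B at 0x10 = 40e3c174
  after D4: wrote 7B at 0x0b = 742fbee72ac11e
query mem[0x20]=0x74, mem[0x0d]=0xbe, mem[0x1d]=0x40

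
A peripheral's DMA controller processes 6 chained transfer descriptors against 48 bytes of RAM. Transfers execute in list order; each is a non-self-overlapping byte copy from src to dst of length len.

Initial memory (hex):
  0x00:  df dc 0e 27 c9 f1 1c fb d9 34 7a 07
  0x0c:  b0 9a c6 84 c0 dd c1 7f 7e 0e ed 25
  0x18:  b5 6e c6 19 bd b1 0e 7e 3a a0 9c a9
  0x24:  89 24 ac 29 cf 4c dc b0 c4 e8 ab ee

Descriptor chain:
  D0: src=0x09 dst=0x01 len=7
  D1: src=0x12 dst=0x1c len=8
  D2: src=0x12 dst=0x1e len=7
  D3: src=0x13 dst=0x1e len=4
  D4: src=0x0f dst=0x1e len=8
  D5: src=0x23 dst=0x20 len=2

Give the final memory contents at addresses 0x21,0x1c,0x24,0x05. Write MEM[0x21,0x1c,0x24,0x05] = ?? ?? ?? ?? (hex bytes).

[0] 0x09->0x01 len=7 : 34 7a 07 b0 9a c6 84
[1] 0x12->0x1c len=8 : c1 7f 7e 0e ed 25 b5 6e
[2] 0x12->0x1e len=7 : c1 7f 7e 0e ed 25 b5
[3] 0x13->0x1e len=4 : 7f 7e 0e ed
[4] 0x0f->0x1e len=8 : 84 c0 dd c1 7f 7e 0e ed
[5] 0x23->0x20 len=2 : 7e 0e
query mem[0x21]=0x0e, mem[0x1c]=0xc1, mem[0x24]=0x0e, mem[0x05]=0x9a

MEM[0x21,0x1c,0x24,0x05] = 0e c1 0e 9a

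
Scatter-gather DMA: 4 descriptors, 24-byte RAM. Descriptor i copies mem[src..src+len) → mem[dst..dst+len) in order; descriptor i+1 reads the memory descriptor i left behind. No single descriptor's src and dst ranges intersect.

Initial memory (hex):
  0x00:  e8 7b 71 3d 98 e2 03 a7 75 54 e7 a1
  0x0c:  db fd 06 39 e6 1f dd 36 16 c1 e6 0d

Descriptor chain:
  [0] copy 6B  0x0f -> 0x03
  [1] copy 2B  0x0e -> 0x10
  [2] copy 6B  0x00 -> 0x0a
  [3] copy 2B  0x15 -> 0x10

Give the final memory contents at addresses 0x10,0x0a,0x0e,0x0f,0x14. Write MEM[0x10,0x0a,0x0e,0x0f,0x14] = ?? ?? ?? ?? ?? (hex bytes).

MEM[0x10,0x0a,0x0e,0x0f,0x14] = c1 e8 e6 1f 16

[0] 0x0f->0x03 len=6 : 39 e6 1f dd 36 16
[1] 0x0e->0x10 len=2 : 06 39
[2] 0x00->0x0a len=6 : e8 7b 71 39 e6 1f
[3] 0x15->0x10 len=2 : c1 e6
query mem[0x10]=0xc1, mem[0x0a]=0xe8, mem[0x0e]=0xe6, mem[0x0f]=0x1f, mem[0x14]=0x16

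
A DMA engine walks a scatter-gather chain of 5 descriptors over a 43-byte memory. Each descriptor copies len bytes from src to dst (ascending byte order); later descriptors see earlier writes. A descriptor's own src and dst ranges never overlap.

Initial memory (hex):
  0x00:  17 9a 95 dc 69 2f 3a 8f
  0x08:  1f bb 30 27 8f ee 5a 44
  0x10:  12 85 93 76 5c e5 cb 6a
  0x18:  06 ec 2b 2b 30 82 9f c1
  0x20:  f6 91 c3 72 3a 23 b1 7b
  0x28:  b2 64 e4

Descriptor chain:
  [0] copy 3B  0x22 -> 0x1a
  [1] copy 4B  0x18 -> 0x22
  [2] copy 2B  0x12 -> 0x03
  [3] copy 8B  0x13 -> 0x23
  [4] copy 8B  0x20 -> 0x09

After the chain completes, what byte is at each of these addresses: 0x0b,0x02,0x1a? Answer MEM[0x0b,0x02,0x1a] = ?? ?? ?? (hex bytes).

[0] 0x22->0x1a len=3 : c3 72 3a
[1] 0x18->0x22 len=4 : 06 ec c3 72
[2] 0x12->0x03 len=2 : 93 76
[3] 0x13->0x23 len=8 : 76 5c e5 cb 6a 06 ec c3
[4] 0x20->0x09 len=8 : f6 91 06 76 5c e5 cb 6a
query mem[0x0b]=0x06, mem[0x02]=0x95, mem[0x1a]=0xc3

MEM[0x0b,0x02,0x1a] = 06 95 c3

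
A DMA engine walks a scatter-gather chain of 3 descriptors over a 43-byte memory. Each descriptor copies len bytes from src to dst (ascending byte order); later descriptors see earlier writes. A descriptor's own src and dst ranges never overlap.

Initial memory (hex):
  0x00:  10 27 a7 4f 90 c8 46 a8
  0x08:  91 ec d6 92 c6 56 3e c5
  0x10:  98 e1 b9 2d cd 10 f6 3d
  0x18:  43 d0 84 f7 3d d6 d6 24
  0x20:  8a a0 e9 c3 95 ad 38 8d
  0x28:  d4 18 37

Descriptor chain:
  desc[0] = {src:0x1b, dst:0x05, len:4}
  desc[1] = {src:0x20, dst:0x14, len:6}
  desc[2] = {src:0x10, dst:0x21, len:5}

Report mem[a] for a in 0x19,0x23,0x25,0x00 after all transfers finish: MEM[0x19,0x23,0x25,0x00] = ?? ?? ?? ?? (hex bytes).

MEM[0x19,0x23,0x25,0x00] = ad b9 8a 10

[0] 0x1b->0x05 len=4 : f7 3d d6 d6
[1] 0x20->0x14 len=6 : 8a a0 e9 c3 95 ad
[2] 0x10->0x21 len=5 : 98 e1 b9 2d 8a
query mem[0x19]=0xad, mem[0x23]=0xb9, mem[0x25]=0x8a, mem[0x00]=0x10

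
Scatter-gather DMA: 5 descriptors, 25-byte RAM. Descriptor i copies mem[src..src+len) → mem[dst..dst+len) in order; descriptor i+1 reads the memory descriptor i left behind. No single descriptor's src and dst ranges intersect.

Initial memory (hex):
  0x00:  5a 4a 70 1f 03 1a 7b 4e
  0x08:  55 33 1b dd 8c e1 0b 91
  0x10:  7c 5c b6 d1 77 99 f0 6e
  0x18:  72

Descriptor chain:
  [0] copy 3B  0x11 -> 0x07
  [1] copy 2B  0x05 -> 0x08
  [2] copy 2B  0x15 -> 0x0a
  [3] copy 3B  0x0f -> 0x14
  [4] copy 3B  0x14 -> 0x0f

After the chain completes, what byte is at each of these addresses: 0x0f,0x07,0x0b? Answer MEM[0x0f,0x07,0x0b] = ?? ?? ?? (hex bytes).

MEM[0x0f,0x07,0x0b] = 91 5c f0

#0 dst[0x07+3] := {0x5c,0xb6,0xd1}
#1 dst[0x08+2] := {0x1a,0x7b}
#2 dst[0x0a+2] := {0x99,0xf0}
#3 dst[0x14+3] := {0x91,0x7c,0x5c}
#4 dst[0x0f+3] := {0x91,0x7c,0x5c}
query mem[0x0f]=0x91, mem[0x07]=0x5c, mem[0x0b]=0xf0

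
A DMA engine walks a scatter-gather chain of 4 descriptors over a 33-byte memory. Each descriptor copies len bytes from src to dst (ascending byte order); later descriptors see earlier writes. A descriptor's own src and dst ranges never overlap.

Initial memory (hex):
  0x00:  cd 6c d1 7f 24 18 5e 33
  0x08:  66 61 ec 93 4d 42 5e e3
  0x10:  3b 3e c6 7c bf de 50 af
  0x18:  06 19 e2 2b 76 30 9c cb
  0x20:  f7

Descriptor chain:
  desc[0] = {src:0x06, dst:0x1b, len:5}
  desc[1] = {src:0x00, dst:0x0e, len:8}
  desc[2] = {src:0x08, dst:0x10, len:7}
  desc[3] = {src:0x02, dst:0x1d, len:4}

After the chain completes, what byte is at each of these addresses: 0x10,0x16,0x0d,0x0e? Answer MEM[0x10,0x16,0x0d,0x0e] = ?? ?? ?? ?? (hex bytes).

#0 dst[0x1b+5] := {0x5e,0x33,0x66,0x61,0xec}
#1 dst[0x0e+8] := {0xcd,0x6c,0xd1,0x7f,0x24,0x18,0x5e,0x33}
#2 dst[0x10+7] := {0x66,0x61,0xec,0x93,0x4d,0x42,0xcd}
#3 dst[0x1d+4] := {0xd1,0x7f,0x24,0x18}
query mem[0x10]=0x66, mem[0x16]=0xcd, mem[0x0d]=0x42, mem[0x0e]=0xcd

MEM[0x10,0x16,0x0d,0x0e] = 66 cd 42 cd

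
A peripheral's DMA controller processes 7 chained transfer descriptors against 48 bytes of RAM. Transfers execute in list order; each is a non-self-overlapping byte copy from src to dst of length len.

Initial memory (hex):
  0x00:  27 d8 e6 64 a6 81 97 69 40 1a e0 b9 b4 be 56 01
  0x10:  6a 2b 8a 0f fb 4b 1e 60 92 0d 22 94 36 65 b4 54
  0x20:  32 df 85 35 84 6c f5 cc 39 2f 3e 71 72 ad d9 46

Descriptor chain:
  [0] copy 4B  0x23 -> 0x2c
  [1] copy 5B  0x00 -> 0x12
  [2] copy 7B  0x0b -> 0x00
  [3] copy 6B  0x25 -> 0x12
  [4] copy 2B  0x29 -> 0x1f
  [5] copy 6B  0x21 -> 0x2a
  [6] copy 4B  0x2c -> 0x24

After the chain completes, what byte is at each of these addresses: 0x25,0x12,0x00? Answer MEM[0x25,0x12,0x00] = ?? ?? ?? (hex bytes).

MEM[0x25,0x12,0x00] = 84 6c b9

#0 dst[0x2c+4] := {0x35,0x84,0x6c,0xf5}
#1 dst[0x12+5] := {0x27,0xd8,0xe6,0x64,0xa6}
#2 dst[0x00+7] := {0xb9,0xb4,0xbe,0x56,0x01,0x6a,0x2b}
#3 dst[0x12+6] := {0x6c,0xf5,0xcc,0x39,0x2f,0x3e}
#4 dst[0x1f+2] := {0x2f,0x3e}
#5 dst[0x2a+6] := {0xdf,0x85,0x35,0x84,0x6c,0xf5}
#6 dst[0x24+4] := {0x35,0x84,0x6c,0xf5}
query mem[0x25]=0x84, mem[0x12]=0x6c, mem[0x00]=0xb9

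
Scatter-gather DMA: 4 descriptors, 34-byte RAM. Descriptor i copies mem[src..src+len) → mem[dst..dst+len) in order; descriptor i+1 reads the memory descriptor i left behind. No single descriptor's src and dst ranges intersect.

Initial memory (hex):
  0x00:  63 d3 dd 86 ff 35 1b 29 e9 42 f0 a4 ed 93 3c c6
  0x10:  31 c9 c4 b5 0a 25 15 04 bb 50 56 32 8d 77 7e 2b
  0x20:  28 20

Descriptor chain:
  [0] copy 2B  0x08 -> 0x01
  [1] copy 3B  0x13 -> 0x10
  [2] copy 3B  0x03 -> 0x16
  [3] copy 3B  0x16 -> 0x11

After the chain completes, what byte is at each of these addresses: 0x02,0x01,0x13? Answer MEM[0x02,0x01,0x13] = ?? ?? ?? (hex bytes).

MEM[0x02,0x01,0x13] = 42 e9 35

D0: mem[0x01..0x02] <- [e9 42]
D1: mem[0x10..0x12] <- [b5 0a 25]
D2: mem[0x16..0x18] <- [86 ff 35]
D3: mem[0x11..0x13] <- [86 ff 35]
query mem[0x02]=0x42, mem[0x01]=0xe9, mem[0x13]=0x35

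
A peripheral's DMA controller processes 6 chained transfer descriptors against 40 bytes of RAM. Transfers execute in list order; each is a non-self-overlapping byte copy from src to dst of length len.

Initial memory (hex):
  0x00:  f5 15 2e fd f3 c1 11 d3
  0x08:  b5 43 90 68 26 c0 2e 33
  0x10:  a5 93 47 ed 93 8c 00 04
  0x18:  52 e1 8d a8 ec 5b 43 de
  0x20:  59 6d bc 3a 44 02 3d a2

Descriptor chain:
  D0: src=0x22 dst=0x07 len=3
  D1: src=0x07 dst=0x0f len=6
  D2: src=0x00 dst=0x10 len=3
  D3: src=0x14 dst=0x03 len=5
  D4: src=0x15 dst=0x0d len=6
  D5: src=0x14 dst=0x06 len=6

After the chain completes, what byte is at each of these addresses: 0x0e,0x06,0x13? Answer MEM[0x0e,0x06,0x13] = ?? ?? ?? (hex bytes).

MEM[0x0e,0x06,0x13] = 00 26 68

D0: mem[0x07..0x09] <- [bc 3a 44]
D1: mem[0x0f..0x14] <- [bc 3a 44 90 68 26]
D2: mem[0x10..0x12] <- [f5 15 2e]
D3: mem[0x03..0x07] <- [26 8c 00 04 52]
D4: mem[0x0d..0x12] <- [8c 00 04 52 e1 8d]
D5: mem[0x06..0x0b] <- [26 8c 00 04 52 e1]
query mem[0x0e]=0x00, mem[0x06]=0x26, mem[0x13]=0x68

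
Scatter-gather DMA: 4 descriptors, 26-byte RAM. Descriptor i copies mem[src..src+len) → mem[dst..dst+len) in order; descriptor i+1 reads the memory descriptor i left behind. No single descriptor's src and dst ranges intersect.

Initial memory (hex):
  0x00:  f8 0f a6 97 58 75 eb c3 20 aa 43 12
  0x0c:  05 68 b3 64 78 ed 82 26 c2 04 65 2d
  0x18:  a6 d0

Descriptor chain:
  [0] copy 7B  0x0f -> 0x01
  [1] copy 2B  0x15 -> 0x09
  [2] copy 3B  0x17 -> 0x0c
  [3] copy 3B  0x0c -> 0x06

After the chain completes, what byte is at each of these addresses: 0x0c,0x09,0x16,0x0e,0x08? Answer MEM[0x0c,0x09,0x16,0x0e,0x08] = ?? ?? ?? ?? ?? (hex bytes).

D0: mem[0x01..0x07] <- [64 78 ed 82 26 c2 04]
D1: mem[0x09..0x0a] <- [04 65]
D2: mem[0x0c..0x0e] <- [2d a6 d0]
D3: mem[0x06..0x08] <- [2d a6 d0]
query mem[0x0c]=0x2d, mem[0x09]=0x04, mem[0x16]=0x65, mem[0x0e]=0xd0, mem[0x08]=0xd0

MEM[0x0c,0x09,0x16,0x0e,0x08] = 2d 04 65 d0 d0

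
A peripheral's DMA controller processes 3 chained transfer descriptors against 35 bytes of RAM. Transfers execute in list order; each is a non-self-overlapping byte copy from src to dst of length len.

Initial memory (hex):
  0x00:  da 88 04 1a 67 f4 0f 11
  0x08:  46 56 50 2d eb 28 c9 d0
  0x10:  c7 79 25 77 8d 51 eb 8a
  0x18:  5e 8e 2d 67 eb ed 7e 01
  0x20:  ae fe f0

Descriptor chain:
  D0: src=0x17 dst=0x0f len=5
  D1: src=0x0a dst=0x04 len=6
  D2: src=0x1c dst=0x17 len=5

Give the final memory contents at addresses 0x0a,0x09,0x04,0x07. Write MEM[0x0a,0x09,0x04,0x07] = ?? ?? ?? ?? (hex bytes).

D0: mem[0x0f..0x13] <- [8a 5e 8e 2d 67]
D1: mem[0x04..0x09] <- [50 2d eb 28 c9 8a]
D2: mem[0x17..0x1b] <- [eb ed 7e 01 ae]
query mem[0x0a]=0x50, mem[0x09]=0x8a, mem[0x04]=0x50, mem[0x07]=0x28

MEM[0x0a,0x09,0x04,0x07] = 50 8a 50 28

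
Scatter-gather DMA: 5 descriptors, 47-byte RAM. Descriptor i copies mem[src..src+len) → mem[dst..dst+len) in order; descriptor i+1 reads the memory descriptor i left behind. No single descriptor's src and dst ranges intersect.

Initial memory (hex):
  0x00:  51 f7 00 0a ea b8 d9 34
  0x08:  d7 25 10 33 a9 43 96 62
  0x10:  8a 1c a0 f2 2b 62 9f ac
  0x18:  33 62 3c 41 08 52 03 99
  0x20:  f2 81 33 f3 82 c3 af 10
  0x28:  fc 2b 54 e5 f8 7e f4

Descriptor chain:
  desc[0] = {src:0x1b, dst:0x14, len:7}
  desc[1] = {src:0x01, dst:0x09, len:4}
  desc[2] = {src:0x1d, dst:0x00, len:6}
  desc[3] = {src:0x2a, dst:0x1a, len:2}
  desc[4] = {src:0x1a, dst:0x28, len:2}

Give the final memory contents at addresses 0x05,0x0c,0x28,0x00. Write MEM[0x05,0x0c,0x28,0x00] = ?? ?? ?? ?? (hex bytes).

  after D0: wrote 7B at 0x14 = 4108520399f281
  after D1: wrote 4B at 0x09 = f7000aea
  after D2: wrote 6B at 0x00 = 520399f28133
  after D3: wrote 2B at 0x1a = 54e5
  after D4: wrote 2B at 0x28 = 54e5
query mem[0x05]=0x33, mem[0x0c]=0xea, mem[0x28]=0x54, mem[0x00]=0x52

MEM[0x05,0x0c,0x28,0x00] = 33 ea 54 52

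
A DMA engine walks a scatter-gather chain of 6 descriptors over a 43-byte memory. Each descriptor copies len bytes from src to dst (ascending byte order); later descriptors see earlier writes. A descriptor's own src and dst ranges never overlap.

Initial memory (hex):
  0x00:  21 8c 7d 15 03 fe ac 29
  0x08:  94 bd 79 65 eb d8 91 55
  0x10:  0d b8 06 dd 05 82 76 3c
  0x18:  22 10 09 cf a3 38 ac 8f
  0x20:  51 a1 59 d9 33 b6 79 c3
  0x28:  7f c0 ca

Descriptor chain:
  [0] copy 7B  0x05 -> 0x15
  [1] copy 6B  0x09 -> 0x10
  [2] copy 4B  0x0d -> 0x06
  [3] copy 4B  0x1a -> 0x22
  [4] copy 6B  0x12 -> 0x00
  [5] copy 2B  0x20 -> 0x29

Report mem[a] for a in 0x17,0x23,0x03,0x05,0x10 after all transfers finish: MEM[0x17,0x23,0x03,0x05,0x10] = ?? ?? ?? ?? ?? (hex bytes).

MEM[0x17,0x23,0x03,0x05,0x10] = 29 65 91 29 bd

  after D0: wrote 7B at 0x15 = feac2994bd7965
  after D1: wrote 6B at 0x10 = bd7965ebd891
  after D2: wrote 4B at 0x06 = d89155bd
  after D3: wrote 4B at 0x22 = 7965a338
  after D4: wrote 6B at 0x00 = 65ebd891ac29
  after D5: wrote 2B at 0x29 = 51a1
query mem[0x17]=0x29, mem[0x23]=0x65, mem[0x03]=0x91, mem[0x05]=0x29, mem[0x10]=0xbd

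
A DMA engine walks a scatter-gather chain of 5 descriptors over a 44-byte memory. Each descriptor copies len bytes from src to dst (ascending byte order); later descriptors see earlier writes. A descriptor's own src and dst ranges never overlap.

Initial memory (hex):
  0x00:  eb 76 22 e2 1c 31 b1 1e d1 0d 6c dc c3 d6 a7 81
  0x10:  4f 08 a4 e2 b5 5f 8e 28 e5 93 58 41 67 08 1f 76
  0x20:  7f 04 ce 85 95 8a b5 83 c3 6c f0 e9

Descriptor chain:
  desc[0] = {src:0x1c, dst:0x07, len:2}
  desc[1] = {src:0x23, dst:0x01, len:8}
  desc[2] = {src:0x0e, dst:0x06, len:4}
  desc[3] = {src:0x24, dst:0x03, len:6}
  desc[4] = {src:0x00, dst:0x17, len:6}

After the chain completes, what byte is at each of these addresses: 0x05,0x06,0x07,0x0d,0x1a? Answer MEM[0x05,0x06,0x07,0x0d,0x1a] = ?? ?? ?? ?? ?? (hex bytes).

D0: mem[0x07..0x08] <- [67 08]
D1: mem[0x01..0x08] <- [85 95 8a b5 83 c3 6c f0]
D2: mem[0x06..0x09] <- [a7 81 4f 08]
D3: mem[0x03..0x08] <- [95 8a b5 83 c3 6c]
D4: mem[0x17..0x1c] <- [eb 85 95 95 8a b5]
query mem[0x05]=0xb5, mem[0x06]=0x83, mem[0x07]=0xc3, mem[0x0d]=0xd6, mem[0x1a]=0x95

MEM[0x05,0x06,0x07,0x0d,0x1a] = b5 83 c3 d6 95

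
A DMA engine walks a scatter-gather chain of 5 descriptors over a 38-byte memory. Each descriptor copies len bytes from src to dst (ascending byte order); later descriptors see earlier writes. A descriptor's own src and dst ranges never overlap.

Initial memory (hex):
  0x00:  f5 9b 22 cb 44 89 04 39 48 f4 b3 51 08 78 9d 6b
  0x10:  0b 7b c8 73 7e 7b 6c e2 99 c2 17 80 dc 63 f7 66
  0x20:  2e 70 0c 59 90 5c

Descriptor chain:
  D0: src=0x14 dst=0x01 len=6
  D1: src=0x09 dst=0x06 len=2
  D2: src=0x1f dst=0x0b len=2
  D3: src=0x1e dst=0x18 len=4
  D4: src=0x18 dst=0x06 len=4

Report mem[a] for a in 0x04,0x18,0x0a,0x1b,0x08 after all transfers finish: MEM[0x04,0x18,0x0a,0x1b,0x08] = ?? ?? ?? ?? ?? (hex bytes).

MEM[0x04,0x18,0x0a,0x1b,0x08] = e2 f7 b3 70 2e

  after D0: wrote 6B at 0x01 = 7e7b6ce299c2
  after D1: wrote 2B at 0x06 = f4b3
  after D2: wrote 2B at 0x0b = 662e
  after D3: wrote 4B at 0x18 = f7662e70
  after D4: wrote 4B at 0x06 = f7662e70
query mem[0x04]=0xe2, mem[0x18]=0xf7, mem[0x0a]=0xb3, mem[0x1b]=0x70, mem[0x08]=0x2e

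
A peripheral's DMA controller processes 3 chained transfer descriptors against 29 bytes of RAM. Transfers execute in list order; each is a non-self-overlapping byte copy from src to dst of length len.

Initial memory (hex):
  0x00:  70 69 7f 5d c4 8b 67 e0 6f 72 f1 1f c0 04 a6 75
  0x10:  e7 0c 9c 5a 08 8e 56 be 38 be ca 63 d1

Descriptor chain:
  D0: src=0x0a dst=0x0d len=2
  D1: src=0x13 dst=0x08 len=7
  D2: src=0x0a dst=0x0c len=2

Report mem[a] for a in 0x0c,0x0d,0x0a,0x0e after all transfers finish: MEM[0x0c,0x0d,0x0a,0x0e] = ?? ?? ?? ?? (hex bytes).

MEM[0x0c,0x0d,0x0a,0x0e] = 8e 56 8e be

#0 dst[0x0d+2] := {0xf1,0x1f}
#1 dst[0x08+7] := {0x5a,0x08,0x8e,0x56,0xbe,0x38,0xbe}
#2 dst[0x0c+2] := {0x8e,0x56}
query mem[0x0c]=0x8e, mem[0x0d]=0x56, mem[0x0a]=0x8e, mem[0x0e]=0xbe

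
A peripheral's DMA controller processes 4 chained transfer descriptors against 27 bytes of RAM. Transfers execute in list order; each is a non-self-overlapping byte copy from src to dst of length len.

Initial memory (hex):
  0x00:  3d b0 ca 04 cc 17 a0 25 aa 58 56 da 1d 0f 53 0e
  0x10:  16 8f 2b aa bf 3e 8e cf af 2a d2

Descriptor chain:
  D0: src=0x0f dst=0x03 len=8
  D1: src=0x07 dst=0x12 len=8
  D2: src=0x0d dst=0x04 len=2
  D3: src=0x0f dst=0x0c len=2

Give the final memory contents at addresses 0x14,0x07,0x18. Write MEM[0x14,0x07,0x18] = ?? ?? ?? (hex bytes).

[0] 0x0f->0x03 len=8 : 0e 16 8f 2b aa bf 3e 8e
[1] 0x07->0x12 len=8 : aa bf 3e 8e da 1d 0f 53
[2] 0x0d->0x04 len=2 : 0f 53
[3] 0x0f->0x0c len=2 : 0e 16
query mem[0x14]=0x3e, mem[0x07]=0xaa, mem[0x18]=0x0f

MEM[0x14,0x07,0x18] = 3e aa 0f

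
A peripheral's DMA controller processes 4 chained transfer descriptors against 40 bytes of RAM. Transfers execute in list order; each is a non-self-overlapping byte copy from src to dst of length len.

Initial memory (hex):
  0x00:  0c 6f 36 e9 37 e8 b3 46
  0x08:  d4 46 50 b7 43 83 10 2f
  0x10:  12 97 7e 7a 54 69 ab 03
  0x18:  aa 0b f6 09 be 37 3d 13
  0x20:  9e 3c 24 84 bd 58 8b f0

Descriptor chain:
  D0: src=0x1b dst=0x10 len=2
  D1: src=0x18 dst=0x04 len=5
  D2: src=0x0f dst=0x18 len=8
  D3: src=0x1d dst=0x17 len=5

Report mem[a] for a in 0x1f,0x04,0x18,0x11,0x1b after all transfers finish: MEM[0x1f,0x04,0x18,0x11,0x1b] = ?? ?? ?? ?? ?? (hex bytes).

D0: mem[0x10..0x11] <- [09 be]
D1: mem[0x04..0x08] <- [aa 0b f6 09 be]
D2: mem[0x18..0x1f] <- [2f 09 be 7e 7a 54 69 ab]
D3: mem[0x17..0x1b] <- [54 69 ab 9e 3c]
query mem[0x1f]=0xab, mem[0x04]=0xaa, mem[0x18]=0x69, mem[0x11]=0xbe, mem[0x1b]=0x3c

MEM[0x1f,0x04,0x18,0x11,0x1b] = ab aa 69 be 3c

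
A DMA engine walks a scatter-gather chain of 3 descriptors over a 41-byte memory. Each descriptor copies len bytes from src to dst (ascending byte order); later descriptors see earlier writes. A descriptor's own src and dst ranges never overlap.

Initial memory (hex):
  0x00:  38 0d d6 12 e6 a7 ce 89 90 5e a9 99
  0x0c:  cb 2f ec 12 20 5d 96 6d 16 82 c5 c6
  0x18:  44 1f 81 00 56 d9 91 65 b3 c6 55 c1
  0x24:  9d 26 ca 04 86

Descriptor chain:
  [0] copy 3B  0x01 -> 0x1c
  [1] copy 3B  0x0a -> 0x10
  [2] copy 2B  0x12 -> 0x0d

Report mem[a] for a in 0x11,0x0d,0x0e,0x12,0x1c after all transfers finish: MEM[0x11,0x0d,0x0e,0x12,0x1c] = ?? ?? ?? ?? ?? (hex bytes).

[0] 0x01->0x1c len=3 : 0d d6 12
[1] 0x0a->0x10 len=3 : a9 99 cb
[2] 0x12->0x0d len=2 : cb 6d
query mem[0x11]=0x99, mem[0x0d]=0xcb, mem[0x0e]=0x6d, mem[0x12]=0xcb, mem[0x1c]=0x0d

MEM[0x11,0x0d,0x0e,0x12,0x1c] = 99 cb 6d cb 0d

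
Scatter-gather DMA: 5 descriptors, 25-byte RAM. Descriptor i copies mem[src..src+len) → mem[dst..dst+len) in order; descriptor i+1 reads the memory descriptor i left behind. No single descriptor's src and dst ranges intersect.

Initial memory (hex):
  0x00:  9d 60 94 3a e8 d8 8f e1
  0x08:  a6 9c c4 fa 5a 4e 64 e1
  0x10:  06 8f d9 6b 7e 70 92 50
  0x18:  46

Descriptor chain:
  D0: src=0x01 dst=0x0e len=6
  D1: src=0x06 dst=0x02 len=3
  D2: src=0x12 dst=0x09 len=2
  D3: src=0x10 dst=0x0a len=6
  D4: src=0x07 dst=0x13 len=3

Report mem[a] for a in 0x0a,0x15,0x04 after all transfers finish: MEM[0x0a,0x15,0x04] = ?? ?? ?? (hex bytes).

[0] 0x01->0x0e len=6 : 60 94 3a e8 d8 8f
[1] 0x06->0x02 len=3 : 8f e1 a6
[2] 0x12->0x09 len=2 : d8 8f
[3] 0x10->0x0a len=6 : 3a e8 d8 8f 7e 70
[4] 0x07->0x13 len=3 : e1 a6 d8
query mem[0x0a]=0x3a, mem[0x15]=0xd8, mem[0x04]=0xa6

MEM[0x0a,0x15,0x04] = 3a d8 a6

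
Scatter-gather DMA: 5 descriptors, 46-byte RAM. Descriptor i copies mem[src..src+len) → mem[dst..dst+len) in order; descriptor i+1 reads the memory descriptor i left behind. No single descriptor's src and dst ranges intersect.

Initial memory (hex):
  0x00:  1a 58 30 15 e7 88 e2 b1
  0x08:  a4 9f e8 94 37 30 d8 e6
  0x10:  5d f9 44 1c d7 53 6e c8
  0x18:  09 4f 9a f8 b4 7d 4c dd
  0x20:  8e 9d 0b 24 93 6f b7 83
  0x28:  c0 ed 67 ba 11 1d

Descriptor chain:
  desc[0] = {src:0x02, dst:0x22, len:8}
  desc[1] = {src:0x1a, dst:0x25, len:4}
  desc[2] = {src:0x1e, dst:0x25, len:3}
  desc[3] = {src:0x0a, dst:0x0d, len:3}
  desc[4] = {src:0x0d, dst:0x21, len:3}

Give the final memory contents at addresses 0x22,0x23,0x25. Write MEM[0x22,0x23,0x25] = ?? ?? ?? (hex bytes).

MEM[0x22,0x23,0x25] = 94 37 4c

[0] 0x02->0x22 len=8 : 30 15 e7 88 e2 b1 a4 9f
[1] 0x1a->0x25 len=4 : 9a f8 b4 7d
[2] 0x1e->0x25 len=3 : 4c dd 8e
[3] 0x0a->0x0d len=3 : e8 94 37
[4] 0x0d->0x21 len=3 : e8 94 37
query mem[0x22]=0x94, mem[0x23]=0x37, mem[0x25]=0x4c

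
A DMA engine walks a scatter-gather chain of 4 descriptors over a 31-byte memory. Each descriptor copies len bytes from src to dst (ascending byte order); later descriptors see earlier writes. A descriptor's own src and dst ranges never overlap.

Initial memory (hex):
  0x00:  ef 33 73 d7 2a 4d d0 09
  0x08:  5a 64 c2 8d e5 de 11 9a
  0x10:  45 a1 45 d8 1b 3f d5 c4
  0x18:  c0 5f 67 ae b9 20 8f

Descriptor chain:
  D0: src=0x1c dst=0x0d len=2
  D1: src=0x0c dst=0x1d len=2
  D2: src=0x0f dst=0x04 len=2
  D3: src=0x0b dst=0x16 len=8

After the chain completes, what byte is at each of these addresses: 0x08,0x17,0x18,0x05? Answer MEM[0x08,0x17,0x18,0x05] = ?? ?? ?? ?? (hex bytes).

D0: mem[0x0d..0x0e] <- [b9 20]
D1: mem[0x1d..0x1e] <- [e5 b9]
D2: mem[0x04..0x05] <- [9a 45]
D3: mem[0x16..0x1d] <- [8d e5 b9 20 9a 45 a1 45]
query mem[0x08]=0x5a, mem[0x17]=0xe5, mem[0x18]=0xb9, mem[0x05]=0x45

MEM[0x08,0x17,0x18,0x05] = 5a e5 b9 45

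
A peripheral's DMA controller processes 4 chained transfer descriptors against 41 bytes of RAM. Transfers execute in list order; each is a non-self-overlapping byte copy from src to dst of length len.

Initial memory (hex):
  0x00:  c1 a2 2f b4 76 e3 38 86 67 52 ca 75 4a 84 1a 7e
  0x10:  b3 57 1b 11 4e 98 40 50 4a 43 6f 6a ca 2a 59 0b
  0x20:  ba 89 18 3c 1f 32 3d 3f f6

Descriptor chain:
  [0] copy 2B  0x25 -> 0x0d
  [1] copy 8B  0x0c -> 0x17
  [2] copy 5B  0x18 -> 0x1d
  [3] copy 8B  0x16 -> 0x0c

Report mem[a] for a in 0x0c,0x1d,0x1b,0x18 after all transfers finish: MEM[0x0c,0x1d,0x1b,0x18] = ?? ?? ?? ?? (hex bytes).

D0: mem[0x0d..0x0e] <- [32 3d]
D1: mem[0x17..0x1e] <- [4a 32 3d 7e b3 57 1b 11]
D2: mem[0x1d..0x21] <- [32 3d 7e b3 57]
D3: mem[0x0c..0x13] <- [40 4a 32 3d 7e b3 57 32]
query mem[0x0c]=0x40, mem[0x1d]=0x32, mem[0x1b]=0xb3, mem[0x18]=0x32

MEM[0x0c,0x1d,0x1b,0x18] = 40 32 b3 32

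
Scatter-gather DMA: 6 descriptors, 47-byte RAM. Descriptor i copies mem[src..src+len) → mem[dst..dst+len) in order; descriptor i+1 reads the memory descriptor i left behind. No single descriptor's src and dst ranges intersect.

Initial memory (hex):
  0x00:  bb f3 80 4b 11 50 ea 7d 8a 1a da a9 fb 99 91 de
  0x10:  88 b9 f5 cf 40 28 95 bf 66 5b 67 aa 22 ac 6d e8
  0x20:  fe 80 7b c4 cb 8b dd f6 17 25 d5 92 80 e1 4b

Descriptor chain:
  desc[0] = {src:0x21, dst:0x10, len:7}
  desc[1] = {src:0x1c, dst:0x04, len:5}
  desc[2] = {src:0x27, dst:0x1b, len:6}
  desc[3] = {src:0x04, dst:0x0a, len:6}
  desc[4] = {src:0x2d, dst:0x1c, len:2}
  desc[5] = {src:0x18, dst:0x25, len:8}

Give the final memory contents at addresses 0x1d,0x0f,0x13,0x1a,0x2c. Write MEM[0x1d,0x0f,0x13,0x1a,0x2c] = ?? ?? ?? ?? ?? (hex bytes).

D0: mem[0x10..0x16] <- [80 7b c4 cb 8b dd f6]
D1: mem[0x04..0x08] <- [22 ac 6d e8 fe]
D2: mem[0x1b..0x20] <- [f6 17 25 d5 92 80]
D3: mem[0x0a..0x0f] <- [22 ac 6d e8 fe 1a]
D4: mem[0x1c..0x1d] <- [e1 4b]
D5: mem[0x25..0x2c] <- [66 5b 67 f6 e1 4b d5 92]
query mem[0x1d]=0x4b, mem[0x0f]=0x1a, mem[0x13]=0xcb, mem[0x1a]=0x67, mem[0x2c]=0x92

MEM[0x1d,0x0f,0x13,0x1a,0x2c] = 4b 1a cb 67 92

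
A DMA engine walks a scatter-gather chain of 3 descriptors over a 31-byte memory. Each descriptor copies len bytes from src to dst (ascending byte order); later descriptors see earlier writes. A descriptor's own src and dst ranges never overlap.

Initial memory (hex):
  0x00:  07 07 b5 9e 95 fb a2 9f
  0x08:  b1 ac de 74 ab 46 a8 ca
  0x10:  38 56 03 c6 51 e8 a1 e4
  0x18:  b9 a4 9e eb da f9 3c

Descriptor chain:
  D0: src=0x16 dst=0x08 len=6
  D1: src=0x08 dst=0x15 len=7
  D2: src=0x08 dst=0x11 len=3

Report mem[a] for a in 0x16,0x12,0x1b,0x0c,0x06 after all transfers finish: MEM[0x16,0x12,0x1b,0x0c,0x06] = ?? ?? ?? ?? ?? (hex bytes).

D0: mem[0x08..0x0d] <- [a1 e4 b9 a4 9e eb]
D1: mem[0x15..0x1b] <- [a1 e4 b9 a4 9e eb a8]
D2: mem[0x11..0x13] <- [a1 e4 b9]
query mem[0x16]=0xe4, mem[0x12]=0xe4, mem[0x1b]=0xa8, mem[0x0c]=0x9e, mem[0x06]=0xa2

MEM[0x16,0x12,0x1b,0x0c,0x06] = e4 e4 a8 9e a2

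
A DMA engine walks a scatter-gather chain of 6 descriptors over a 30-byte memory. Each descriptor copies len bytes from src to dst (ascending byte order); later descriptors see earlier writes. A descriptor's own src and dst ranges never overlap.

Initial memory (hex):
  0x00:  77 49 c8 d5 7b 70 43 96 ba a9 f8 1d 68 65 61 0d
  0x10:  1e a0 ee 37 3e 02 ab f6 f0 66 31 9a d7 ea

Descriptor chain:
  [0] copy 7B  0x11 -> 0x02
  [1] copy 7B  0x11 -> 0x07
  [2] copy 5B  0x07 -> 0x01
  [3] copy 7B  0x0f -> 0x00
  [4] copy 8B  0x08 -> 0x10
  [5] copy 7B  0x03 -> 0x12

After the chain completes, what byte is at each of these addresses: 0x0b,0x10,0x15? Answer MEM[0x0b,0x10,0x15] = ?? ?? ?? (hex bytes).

[0] 0x11->0x02 len=7 : a0 ee 37 3e 02 ab f6
[1] 0x11->0x07 len=7 : a0 ee 37 3e 02 ab f6
[2] 0x07->0x01 len=5 : a0 ee 37 3e 02
[3] 0x0f->0x00 len=7 : 0d 1e a0 ee 37 3e 02
[4] 0x08->0x10 len=8 : ee 37 3e 02 ab f6 61 0d
[5] 0x03->0x12 len=7 : ee 37 3e 02 a0 ee 37
query mem[0x0b]=0x02, mem[0x10]=0xee, mem[0x15]=0x02

MEM[0x0b,0x10,0x15] = 02 ee 02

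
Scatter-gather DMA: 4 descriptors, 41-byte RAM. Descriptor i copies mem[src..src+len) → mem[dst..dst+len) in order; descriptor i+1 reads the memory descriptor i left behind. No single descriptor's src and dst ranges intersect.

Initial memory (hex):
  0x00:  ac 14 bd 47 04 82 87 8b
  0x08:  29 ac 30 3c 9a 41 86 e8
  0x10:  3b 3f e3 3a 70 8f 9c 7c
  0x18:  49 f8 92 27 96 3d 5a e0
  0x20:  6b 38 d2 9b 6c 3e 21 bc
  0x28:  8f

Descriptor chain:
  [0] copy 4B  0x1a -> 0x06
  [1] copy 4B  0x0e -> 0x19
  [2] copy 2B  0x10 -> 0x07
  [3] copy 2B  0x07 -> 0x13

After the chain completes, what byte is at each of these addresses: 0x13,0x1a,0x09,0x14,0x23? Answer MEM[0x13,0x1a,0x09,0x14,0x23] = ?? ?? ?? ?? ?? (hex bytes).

MEM[0x13,0x1a,0x09,0x14,0x23] = 3b e8 3d 3f 9b

  after D0: wrote 4B at 0x06 = 9227963d
  after D1: wrote 4B at 0x19 = 86e83b3f
  after D2: wrote 2B at 0x07 = 3b3f
  after D3: wrote 2B at 0x13 = 3b3f
query mem[0x13]=0x3b, mem[0x1a]=0xe8, mem[0x09]=0x3d, mem[0x14]=0x3f, mem[0x23]=0x9b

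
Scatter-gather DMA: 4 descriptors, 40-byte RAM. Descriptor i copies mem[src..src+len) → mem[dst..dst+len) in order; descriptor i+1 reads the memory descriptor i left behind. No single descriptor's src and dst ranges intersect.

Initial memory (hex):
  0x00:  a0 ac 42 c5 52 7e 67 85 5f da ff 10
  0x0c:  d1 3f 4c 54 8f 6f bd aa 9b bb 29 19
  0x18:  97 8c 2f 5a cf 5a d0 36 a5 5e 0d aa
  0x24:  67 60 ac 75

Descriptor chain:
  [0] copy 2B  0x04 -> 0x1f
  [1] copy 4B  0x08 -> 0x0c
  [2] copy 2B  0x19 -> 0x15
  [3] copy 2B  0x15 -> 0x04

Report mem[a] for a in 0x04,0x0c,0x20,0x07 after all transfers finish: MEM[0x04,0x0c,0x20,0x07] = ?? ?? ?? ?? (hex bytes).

MEM[0x04,0x0c,0x20,0x07] = 8c 5f 7e 85

#0 dst[0x1f+2] := {0x52,0x7e}
#1 dst[0x0c+4] := {0x5f,0xda,0xff,0x10}
#2 dst[0x15+2] := {0x8c,0x2f}
#3 dst[0x04+2] := {0x8c,0x2f}
query mem[0x04]=0x8c, mem[0x0c]=0x5f, mem[0x20]=0x7e, mem[0x07]=0x85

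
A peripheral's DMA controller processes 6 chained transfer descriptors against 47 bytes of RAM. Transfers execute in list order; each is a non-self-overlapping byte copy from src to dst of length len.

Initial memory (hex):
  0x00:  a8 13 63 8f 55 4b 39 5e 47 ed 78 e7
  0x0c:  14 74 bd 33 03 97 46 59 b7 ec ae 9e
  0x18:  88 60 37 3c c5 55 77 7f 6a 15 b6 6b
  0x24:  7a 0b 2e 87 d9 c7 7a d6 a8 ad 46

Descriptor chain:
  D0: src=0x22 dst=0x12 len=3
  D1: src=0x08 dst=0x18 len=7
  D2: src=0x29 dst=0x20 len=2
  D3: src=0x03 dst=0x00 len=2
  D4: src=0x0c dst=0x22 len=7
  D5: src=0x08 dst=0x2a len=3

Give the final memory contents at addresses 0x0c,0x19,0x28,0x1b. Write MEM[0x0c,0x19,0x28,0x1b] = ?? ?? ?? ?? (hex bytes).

  after D0: wrote 3B at 0x12 = b66b7a
  after D1: wrote 7B at 0x18 = 47ed78e71474bd
  after D2: wrote 2B at 0x20 = c77a
  after D3: wrote 2B at 0x00 = 8f55
  after D4: wrote 7B at 0x22 = 1474bd330397b6
  after D5: wrote 3B at 0x2a = 47ed78
query mem[0x0c]=0x14, mem[0x19]=0xed, mem[0x28]=0xb6, mem[0x1b]=0xe7

MEM[0x0c,0x19,0x28,0x1b] = 14 ed b6 e7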